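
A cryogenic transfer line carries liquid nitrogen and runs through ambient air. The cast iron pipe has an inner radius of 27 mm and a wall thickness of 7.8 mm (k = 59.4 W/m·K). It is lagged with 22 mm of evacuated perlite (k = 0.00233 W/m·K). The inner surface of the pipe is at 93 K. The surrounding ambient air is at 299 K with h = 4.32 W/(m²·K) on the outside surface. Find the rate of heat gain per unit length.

q′ ≈ 6.04 W/m

Radial resistances (cylindrical: R_cond = ln(r_o/r_i)/(2πkL), R_conv = 1/(h·2πrL)):
R_cast iron pipe wall = ln(34.8/27)/(2π×59.4×1) = 6.8×10^-4 K/W
R_evacuated perlite = ln(56.8/34.8)/(2π×0.00233×1) = 33.46 K/W
R_outer film = 1/(h_o·2πr_oL) = 1/(4.32×2π×0.0568×1) = 0.6486 K/W
R_total = 34.11 K/W
Q = ΔT/R_total = 206/34.11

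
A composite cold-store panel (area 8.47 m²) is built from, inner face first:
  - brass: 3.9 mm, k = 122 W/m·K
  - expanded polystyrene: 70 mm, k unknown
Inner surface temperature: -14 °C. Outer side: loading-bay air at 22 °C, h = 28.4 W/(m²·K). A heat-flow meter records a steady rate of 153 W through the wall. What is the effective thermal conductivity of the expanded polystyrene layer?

k ≈ 0.0358 W/(m·K)

Treating each layer as a thermal resistance in series:
R_brass = L/(kA) = 0.0039/(122×8.47) = 3.774×10^-6 K/W
R_outer film = 1/(h_o·A) = 1/(28.4×8.47) = 0.004157 K/W
Sum of known resistances R_other = 0.004161 K/W
Total R = ΔT/Q = 36/153 = 0.2353 K/W
R_expanded polystyrene = R_total − R_other = 0.2311 K/W
k = L/(R·A) = 0.07/(0.2311×8.47)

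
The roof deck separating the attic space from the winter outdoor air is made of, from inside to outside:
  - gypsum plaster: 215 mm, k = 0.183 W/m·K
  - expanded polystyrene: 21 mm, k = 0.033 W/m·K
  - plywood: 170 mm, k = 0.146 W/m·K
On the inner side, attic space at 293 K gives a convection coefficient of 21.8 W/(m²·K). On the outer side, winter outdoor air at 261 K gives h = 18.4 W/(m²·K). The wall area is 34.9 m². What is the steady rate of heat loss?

Q ≈ 363 W

Treating each layer as a thermal resistance in series:
R_inner film = 1/(h_i·A) = 1/(21.8×34.9) = 0.001314 K/W
R_gypsum plaster = L/(kA) = 0.215/(0.183×34.9) = 0.03366 K/W
R_expanded polystyrene = L/(kA) = 0.021/(0.033×34.9) = 0.01823 K/W
R_plywood = L/(kA) = 0.17/(0.146×34.9) = 0.03336 K/W
R_outer film = 1/(h_o·A) = 1/(18.4×34.9) = 0.001557 K/W
R_total = 0.08813 K/W
Q = ΔT / R_total = 32 / 0.08813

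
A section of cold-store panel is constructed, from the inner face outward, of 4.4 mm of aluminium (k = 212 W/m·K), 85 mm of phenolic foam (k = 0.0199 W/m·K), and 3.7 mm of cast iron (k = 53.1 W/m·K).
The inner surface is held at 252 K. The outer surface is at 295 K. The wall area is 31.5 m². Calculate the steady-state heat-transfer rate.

Series thermal resistances:
R_aluminium = L/(kA) = 0.0044/(212×31.5) = 6.589×10^-7 K/W
R_phenolic foam = L/(kA) = 0.085/(0.0199×31.5) = 0.1356 K/W
R_cast iron = L/(kA) = 0.0037/(53.1×31.5) = 2.212×10^-6 K/W
R_total = 0.1356 K/W
Q = ΔT / R_total = 43 / 0.1356

Q ≈ 317 W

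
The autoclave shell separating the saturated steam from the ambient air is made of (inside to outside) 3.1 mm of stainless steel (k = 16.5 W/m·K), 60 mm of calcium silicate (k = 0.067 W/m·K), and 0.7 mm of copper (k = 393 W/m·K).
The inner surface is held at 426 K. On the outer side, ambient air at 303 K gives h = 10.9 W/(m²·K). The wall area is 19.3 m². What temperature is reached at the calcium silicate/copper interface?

Thermal resistances in series:
R_stainless steel = L/(kA) = 0.0031/(16.5×19.3) = 9.735×10^-6 K/W
R_calcium silicate = L/(kA) = 0.06/(0.067×19.3) = 0.0464 K/W
R_copper = L/(kA) = 0.0007/(393×19.3) = 9.229×10^-8 K/W
R_outer film = 1/(h_o·A) = 1/(10.9×19.3) = 0.004754 K/W
R_total = 0.05116 K/W;  Q = ΔT/R_total = 123/0.05116 = 2404 W
T_interface = T_inner − Q·ΣR(inner→interface) = 426 − 2400×0.04641

T ≈ 314 K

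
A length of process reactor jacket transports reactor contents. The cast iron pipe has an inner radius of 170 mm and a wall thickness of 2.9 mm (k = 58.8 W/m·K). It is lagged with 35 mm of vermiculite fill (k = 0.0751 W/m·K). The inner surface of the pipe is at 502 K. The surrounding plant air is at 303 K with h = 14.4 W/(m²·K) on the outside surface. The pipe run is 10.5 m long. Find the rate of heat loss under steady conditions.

Per-layer cylindrical resistances, series-summed:
R_cast iron pipe wall = ln(172.9/170)/(2π×58.8×10.5) = 4.36×10^-6 K/W
R_vermiculite fill = ln(207.9/172.9)/(2π×0.0751×10.5) = 0.03721 K/W
R_outer film = 1/(h_o·2πr_oL) = 1/(14.4×2π×0.2079×10.5) = 0.005063 K/W
R_total = 0.04227 K/W
Q = ΔT/R_total = 199/0.04227

Q ≈ 4710 W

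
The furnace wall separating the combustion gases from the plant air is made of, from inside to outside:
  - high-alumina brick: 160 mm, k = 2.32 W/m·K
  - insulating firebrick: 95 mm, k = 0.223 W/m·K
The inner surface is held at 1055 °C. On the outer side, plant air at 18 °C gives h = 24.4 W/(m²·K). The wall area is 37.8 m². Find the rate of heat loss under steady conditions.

Q ≈ 73100 W

Thermal resistances in series:
R_high-alumina brick = L/(kA) = 0.16/(2.32×37.8) = 0.001824 K/W
R_insulating firebrick = L/(kA) = 0.095/(0.223×37.8) = 0.01127 K/W
R_outer film = 1/(h_o·A) = 1/(24.4×37.8) = 0.001084 K/W
R_total = 0.01418 K/W
Q = ΔT / R_total = 1037 / 0.01418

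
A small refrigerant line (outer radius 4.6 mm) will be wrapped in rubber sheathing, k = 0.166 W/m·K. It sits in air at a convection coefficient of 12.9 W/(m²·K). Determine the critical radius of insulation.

r_cr ≈ 12.9 mm

For a cylinder r_cr = k/h = 0.166/12.9
r_cr = 12.9 mm; since the bare radius (4.6 mm) is below r_cr, adding a thin layer of insulation will *increase* heat loss.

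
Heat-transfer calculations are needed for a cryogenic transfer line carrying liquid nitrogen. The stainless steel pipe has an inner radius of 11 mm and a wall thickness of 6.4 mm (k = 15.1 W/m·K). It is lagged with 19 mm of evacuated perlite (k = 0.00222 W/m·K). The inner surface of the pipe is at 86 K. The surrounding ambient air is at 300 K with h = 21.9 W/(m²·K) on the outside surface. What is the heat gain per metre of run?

q′ ≈ 4.03 W/m

Cylindrical conduction, so R = ln(r₂/r₁)/(2πkL) per layer, in series:
R_stainless steel pipe wall = ln(17.4/11)/(2π×15.1×1) = 0.004833 K/W
R_evacuated perlite = ln(36.4/17.4)/(2π×0.00222×1) = 52.92 K/W
R_outer film = 1/(h_o·2πr_oL) = 1/(21.9×2π×0.0364×1) = 0.1997 K/W
R_total = 53.12 K/W
Q = ΔT/R_total = 214/53.12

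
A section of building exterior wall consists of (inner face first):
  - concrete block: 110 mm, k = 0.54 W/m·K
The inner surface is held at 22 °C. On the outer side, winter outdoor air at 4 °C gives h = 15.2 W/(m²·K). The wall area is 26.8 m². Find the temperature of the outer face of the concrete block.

T ≈ 8.39 °C

Thermal resistances in series:
R_concrete block = L/(kA) = 0.11/(0.54×26.8) = 0.007601 K/W
R_outer film = 1/(h_o·A) = 1/(15.2×26.8) = 0.002455 K/W
R_total = 0.01006 K/W;  Q = ΔT/R_total = 18/0.01006 = 1790 W
T_interface = T_inner − Q·ΣR(inner→interface) = 22 − 1790×0.007601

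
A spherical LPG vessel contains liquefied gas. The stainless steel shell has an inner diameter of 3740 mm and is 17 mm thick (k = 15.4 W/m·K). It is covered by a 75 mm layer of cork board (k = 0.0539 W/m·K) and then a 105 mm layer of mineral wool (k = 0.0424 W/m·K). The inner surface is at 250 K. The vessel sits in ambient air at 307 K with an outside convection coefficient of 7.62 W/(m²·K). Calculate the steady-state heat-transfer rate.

For a spherical shell R = (1/r₁ − 1/r₂)/(4πk); film R = 1/(h·4πr²). In series:
R_stainless steel shell = (1/1.87 − 1/1.887)/(4π×15.4) = 2.489×10^-5 K/W
R_cork board = (1/1.887 − 1/1.962)/(4π×0.0539) = 0.02991 K/W
R_mineral wool = (1/1.962 − 1/2.067)/(4π×0.0424) = 0.04859 K/W
R_outer film = 1/(h·4πr_o²) = 1/(7.62×4π×2.067²) = 0.002444 K/W
R_total = 0.08097 K/W
Q = ΔT/R_total = 57/0.08097

Q ≈ 704 W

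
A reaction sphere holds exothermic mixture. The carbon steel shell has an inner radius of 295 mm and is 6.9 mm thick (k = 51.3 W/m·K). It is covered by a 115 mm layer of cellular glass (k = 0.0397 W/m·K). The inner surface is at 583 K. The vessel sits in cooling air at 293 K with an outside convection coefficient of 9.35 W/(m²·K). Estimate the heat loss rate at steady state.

Q ≈ 154 W

For a spherical shell R = (1/r₁ − 1/r₂)/(4πk); film R = 1/(h·4πr²). In series:
R_carbon steel shell = (1/0.295 − 1/0.3019)/(4π×51.3) = 1.202×10^-4 K/W
R_cellular glass = (1/0.3019 − 1/0.4169)/(4π×0.0397) = 1.831 K/W
R_outer film = 1/(h·4πr_o²) = 1/(9.35×4π×0.4169²) = 0.04897 K/W
R_total = 1.881 K/W
Q = ΔT/R_total = 290/1.881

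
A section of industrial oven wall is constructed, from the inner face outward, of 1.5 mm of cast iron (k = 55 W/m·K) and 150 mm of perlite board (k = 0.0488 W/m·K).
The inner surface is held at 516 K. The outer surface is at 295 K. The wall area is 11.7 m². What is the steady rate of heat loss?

Q ≈ 841 W

Thermal resistances in series:
R_cast iron = L/(kA) = 0.0015/(55×11.7) = 2.331×10^-6 K/W
R_perlite board = L/(kA) = 0.15/(0.0488×11.7) = 0.2627 K/W
R_total = 0.2627 K/W
Q = ΔT / R_total = 221 / 0.2627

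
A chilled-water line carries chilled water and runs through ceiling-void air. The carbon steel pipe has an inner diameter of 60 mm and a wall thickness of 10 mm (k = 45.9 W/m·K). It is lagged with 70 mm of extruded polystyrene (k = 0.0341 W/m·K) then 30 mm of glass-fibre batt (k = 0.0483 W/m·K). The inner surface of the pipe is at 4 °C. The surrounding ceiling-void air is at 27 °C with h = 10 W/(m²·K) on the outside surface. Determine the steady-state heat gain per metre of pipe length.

Radial resistances (cylindrical: R_cond = ln(r_o/r_i)/(2πkL), R_conv = 1/(h·2πrL)):
R_carbon steel pipe wall = ln(40/30)/(2π×45.9×1) = 9.975×10^-4 K/W
R_extruded polystyrene = ln(110/40)/(2π×0.0341×1) = 4.721 K/W
R_glass-fibre batt = ln(140/110)/(2π×0.0483×1) = 0.7947 K/W
R_outer film = 1/(h_o·2πr_oL) = 1/(10×2π×0.14×1) = 0.1137 K/W
R_total = 5.631 K/W
Q = ΔT/R_total = 23/5.631

q′ ≈ 4.08 W/m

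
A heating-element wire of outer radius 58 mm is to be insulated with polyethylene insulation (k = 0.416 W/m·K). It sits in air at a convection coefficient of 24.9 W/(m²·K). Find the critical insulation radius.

r_cr ≈ 16.7 mm

For a cylinder r_cr = k/h = 0.416/24.9
r_cr = 16.7 mm; since the bare radius (58 mm) is above r_cr, any added insulation will reduce heat loss.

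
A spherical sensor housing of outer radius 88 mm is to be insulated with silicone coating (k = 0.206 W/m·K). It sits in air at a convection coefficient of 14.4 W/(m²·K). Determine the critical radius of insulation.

For a sphere r_cr = 2k/h = 2×0.206/14.4
r_cr = 28.6 mm; since the bare radius (88 mm) is above r_cr, any added insulation will reduce heat loss.

r_cr ≈ 28.6 mm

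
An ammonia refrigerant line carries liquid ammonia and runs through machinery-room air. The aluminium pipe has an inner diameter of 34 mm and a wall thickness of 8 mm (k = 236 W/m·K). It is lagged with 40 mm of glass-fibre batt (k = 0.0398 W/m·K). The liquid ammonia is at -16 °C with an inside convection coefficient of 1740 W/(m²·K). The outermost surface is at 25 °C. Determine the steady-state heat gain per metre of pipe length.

q′ ≈ 10.7 W/m

For a radial system each layer contributes R = ln(r_out/r_in)/(2πkL); films add R = 1/(hA).
R_inner film = 1/(h_i·2πr₁L) = 1/(1740×2π×0.017×1) = 0.00538 K/W
R_aluminium pipe wall = ln(25/17)/(2π×236×1) = 2.601×10^-4 K/W
R_glass-fibre batt = ln(65/25)/(2π×0.0398×1) = 3.821 K/W
R_total = 3.827 K/W
Q = ΔT/R_total = 41/3.827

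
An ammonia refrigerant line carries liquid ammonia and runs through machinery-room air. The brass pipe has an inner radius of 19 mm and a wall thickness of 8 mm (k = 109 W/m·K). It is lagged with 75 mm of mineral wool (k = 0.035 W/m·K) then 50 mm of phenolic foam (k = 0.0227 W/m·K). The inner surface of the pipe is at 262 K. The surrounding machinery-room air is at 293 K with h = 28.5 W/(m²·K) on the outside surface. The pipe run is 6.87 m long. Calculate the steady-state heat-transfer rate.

Q ≈ 24 W

Radial resistances (cylindrical: R_cond = ln(r_o/r_i)/(2πkL), R_conv = 1/(h·2πrL)):
R_brass pipe wall = ln(27/19)/(2π×109×6.87) = 7.469×10^-5 K/W
R_mineral wool = ln(102/27)/(2π×0.035×6.87) = 0.8798 K/W
R_phenolic foam = ln(152/102)/(2π×0.0227×6.87) = 0.4071 K/W
R_outer film = 1/(h_o·2πr_oL) = 1/(28.5×2π×0.152×6.87) = 0.005348 K/W
R_total = 1.292 K/W
Q = ΔT/R_total = 31/1.292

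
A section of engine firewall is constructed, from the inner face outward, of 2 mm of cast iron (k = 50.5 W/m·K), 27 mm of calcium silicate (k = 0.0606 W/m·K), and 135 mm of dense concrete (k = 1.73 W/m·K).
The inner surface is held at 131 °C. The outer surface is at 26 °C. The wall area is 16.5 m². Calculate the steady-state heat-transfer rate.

Q ≈ 3310 W

Thermal resistances in series:
R_cast iron = L/(kA) = 0.002/(50.5×16.5) = 2.4×10^-6 K/W
R_calcium silicate = L/(kA) = 0.027/(0.0606×16.5) = 0.027 K/W
R_dense concrete = L/(kA) = 0.135/(1.73×16.5) = 0.004729 K/W
R_total = 0.03173 K/W
Q = ΔT / R_total = 105 / 0.03173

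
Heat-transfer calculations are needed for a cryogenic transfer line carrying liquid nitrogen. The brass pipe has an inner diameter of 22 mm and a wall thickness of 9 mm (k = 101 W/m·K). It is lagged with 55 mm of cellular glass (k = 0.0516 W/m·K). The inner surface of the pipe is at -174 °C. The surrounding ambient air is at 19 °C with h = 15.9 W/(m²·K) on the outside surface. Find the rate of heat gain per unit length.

q′ ≈ 45.8 W/m

Per-layer cylindrical resistances, series-summed:
R_brass pipe wall = ln(20/11)/(2π×101×1) = 9.421×10^-4 K/W
R_cellular glass = ln(75/20)/(2π×0.0516×1) = 4.077 K/W
R_outer film = 1/(h_o·2πr_oL) = 1/(15.9×2π×0.075×1) = 0.1335 K/W
R_total = 4.211 K/W
Q = ΔT/R_total = 193/4.211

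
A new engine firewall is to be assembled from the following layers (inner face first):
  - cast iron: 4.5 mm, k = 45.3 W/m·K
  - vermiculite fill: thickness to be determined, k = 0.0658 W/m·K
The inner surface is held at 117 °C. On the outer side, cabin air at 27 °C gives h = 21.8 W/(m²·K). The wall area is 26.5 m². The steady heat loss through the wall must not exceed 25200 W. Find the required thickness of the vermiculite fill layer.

L ≈ 3.2 mm

Model the wall as resistances in series:
R_cast iron = L/(kA) = 0.0045/(45.3×26.5) = 3.749×10^-6 K/W
R_outer film = 1/(h_o·A) = 1/(21.8×26.5) = 0.001731 K/W
Sum of the known resistances R_other = 0.001735 K/W
Required total resistance R_tot = ΔT/Q_allow = 90/25200 = 0.003571 K/W
R_vermiculite fill = R_tot − R_other = 0.001837 K/W
L = R·k·A = 0.001837×0.0658×26.5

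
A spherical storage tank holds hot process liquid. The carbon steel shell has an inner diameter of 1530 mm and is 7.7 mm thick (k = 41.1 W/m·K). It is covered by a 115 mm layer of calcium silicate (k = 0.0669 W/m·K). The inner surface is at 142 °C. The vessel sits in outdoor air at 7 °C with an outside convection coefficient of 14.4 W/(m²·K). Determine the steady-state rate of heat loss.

Radial (spherical) resistances in series:
R_carbon steel shell = (1/0.765 − 1/0.7727)/(4π×41.1) = 2.522×10^-5 K/W
R_calcium silicate = (1/0.7727 − 1/0.8877)/(4π×0.0669) = 0.1994 K/W
R_outer film = 1/(h·4πr_o²) = 1/(14.4×4π×0.8877²) = 0.007013 K/W
R_total = 0.2065 K/W
Q = ΔT/R_total = 135/0.2065

Q ≈ 654 W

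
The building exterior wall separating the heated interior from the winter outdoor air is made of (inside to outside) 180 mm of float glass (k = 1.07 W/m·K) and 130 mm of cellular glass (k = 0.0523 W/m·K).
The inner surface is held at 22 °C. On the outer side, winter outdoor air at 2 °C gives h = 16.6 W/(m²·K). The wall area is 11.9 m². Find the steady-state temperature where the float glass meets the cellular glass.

T ≈ 20.8 °C

Series thermal resistances:
R_float glass = L/(kA) = 0.18/(1.07×11.9) = 0.01414 K/W
R_cellular glass = L/(kA) = 0.13/(0.0523×11.9) = 0.2089 K/W
R_outer film = 1/(h_o·A) = 1/(16.6×11.9) = 0.005062 K/W
R_total = 0.2281 K/W;  Q = ΔT/R_total = 20/0.2281 = 87.69 W
T_interface = T_inner − Q·ΣR(inner→interface) = 22 − 87.7×0.01414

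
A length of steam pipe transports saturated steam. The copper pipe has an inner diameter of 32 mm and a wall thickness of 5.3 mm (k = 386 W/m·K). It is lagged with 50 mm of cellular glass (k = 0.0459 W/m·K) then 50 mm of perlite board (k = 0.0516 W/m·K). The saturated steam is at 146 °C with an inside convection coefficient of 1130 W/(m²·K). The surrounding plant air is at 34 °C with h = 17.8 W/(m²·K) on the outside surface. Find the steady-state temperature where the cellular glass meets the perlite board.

Per-layer cylindrical resistances, series-summed:
R_inner film = 1/(h_i·2πr₁L) = 1/(1130×2π×0.016×1) = 0.008803 K/W
R_copper pipe wall = ln(21.3/16)/(2π×386×1) = 1.18×10^-4 K/W
R_cellular glass = ln(71.3/21.3)/(2π×0.0459×1) = 4.189 K/W
R_perlite board = ln(121.3/71.3)/(2π×0.0516×1) = 1.639 K/W
R_outer film = 1/(h_o·2πr_oL) = 1/(17.8×2π×0.1213×1) = 0.07371 K/W
R_total = 5.911 K/W
Q = ΔT/R_total = 112/5.911
Q = 18.9 W/m
T_interface = T_inner − Q·ΣR(inner→interface) = 146 − 18.9×4.198

T ≈ 66.5 °C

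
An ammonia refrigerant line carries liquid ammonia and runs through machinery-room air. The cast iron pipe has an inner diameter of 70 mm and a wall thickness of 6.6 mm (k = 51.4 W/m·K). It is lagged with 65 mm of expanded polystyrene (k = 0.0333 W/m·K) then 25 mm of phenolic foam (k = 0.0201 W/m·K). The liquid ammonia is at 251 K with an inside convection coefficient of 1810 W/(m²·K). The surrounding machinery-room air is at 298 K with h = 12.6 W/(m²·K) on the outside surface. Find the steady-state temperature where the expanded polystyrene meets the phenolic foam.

T ≈ 285 K

For a radial system each layer contributes R = ln(r_out/r_in)/(2πkL); films add R = 1/(hA).
R_inner film = 1/(h_i·2πr₁L) = 1/(1810×2π×0.035×1) = 0.002512 K/W
R_cast iron pipe wall = ln(41.6/35)/(2π×51.4×1) = 5.349×10^-4 K/W
R_expanded polystyrene = ln(106.6/41.6)/(2π×0.0333×1) = 4.497 K/W
R_phenolic foam = ln(131.6/106.6)/(2π×0.0201×1) = 1.668 K/W
R_outer film = 1/(h_o·2πr_oL) = 1/(12.6×2π×0.1316×1) = 0.09598 K/W
R_total = 6.265 K/W
Q = ΔT/R_total = 47/6.265
Q = 7.5 W/m
T_interface = T_inner + Q·ΣR(inner→interface) = 251 + 7.5×4.5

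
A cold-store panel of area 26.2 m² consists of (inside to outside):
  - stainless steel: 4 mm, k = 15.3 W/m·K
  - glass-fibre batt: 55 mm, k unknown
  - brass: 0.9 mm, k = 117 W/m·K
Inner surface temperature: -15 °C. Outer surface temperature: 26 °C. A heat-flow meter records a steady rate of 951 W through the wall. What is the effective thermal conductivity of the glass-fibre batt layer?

k ≈ 0.0487 W/(m·K)

Thermal resistances in series:
R_stainless steel = L/(kA) = 0.004/(15.3×26.2) = 9.979×10^-6 K/W
R_brass = L/(kA) = 0.0009/(117×26.2) = 2.936×10^-7 K/W
Sum of known resistances R_other = 1.027×10^-5 K/W
Total R = ΔT/Q = 41/951 = 0.04311 K/W
R_glass-fibre batt = R_total − R_other = 0.0431 K/W
k = L/(R·A) = 0.055/(0.0431×26.2)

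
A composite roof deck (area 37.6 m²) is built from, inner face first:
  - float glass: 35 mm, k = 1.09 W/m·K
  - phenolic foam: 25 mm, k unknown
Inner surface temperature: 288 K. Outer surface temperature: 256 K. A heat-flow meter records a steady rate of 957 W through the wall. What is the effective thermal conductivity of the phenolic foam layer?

k ≈ 0.0204 W/(m·K)

Thermal resistances in series:
R_float glass = L/(kA) = 0.035/(1.09×37.6) = 8.54×10^-4 K/W
Sum of known resistances R_other = 8.54×10^-4 K/W
Total R = ΔT/Q = 32/957 = 0.03344 K/W
R_phenolic foam = R_total − R_other = 0.03258 K/W
k = L/(R·A) = 0.025/(0.03258×37.6)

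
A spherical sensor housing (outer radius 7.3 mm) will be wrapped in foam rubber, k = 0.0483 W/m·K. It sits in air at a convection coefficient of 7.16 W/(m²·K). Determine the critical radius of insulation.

r_cr ≈ 13.5 mm

For a sphere r_cr = 2k/h = 2×0.0483/7.16
r_cr = 13.5 mm; since the bare radius (7.3 mm) is below r_cr, adding a thin layer of insulation will *increase* heat loss.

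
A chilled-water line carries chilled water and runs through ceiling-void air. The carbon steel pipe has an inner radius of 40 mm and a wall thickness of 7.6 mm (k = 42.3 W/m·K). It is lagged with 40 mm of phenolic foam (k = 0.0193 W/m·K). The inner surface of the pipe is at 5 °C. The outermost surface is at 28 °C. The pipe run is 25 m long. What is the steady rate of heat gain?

Q ≈ 114 W

Cylindrical conduction, so R = ln(r₂/r₁)/(2πkL) per layer, in series:
R_carbon steel pipe wall = ln(47.6/40)/(2π×42.3×25) = 2.618×10^-5 K/W
R_phenolic foam = ln(87.6/47.6)/(2π×0.0193×25) = 0.2012 K/W
R_total = 0.2012 K/W
Q = ΔT/R_total = 23/0.2012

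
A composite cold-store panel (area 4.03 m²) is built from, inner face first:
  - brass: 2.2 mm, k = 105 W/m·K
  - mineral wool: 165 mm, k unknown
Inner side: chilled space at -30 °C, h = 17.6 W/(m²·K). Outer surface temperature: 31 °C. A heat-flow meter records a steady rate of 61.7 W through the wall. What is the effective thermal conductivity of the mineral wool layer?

k ≈ 0.042 W/(m·K)

Model the wall as resistances in series:
R_inner film = 1/(h_i·A) = 1/(17.6×4.03) = 0.0141 K/W
R_brass = L/(kA) = 0.0022/(105×4.03) = 5.199×10^-6 K/W
Sum of known resistances R_other = 0.0141 K/W
Total R = ΔT/Q = 61/61.7 = 0.9887 K/W
R_mineral wool = R_total − R_other = 0.9746 K/W
k = L/(R·A) = 0.165/(0.9746×4.03)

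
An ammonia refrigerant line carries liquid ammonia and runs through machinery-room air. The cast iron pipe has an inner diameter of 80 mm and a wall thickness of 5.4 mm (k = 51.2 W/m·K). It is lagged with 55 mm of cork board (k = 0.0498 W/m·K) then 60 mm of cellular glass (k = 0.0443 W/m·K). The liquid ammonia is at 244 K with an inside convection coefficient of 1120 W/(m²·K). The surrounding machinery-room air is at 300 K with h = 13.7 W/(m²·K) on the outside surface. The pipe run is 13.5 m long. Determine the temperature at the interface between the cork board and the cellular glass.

Cylindrical conduction, so R = ln(r₂/r₁)/(2πkL) per layer, in series:
R_inner film = 1/(h_i·2πr₁L) = 1/(1120×2π×0.04×13.5) = 2.632×10^-4 K/W
R_cast iron pipe wall = ln(45.4/40)/(2π×51.2×13.5) = 2.916×10^-5 K/W
R_cork board = ln(100.4/45.4)/(2π×0.0498×13.5) = 0.1879 K/W
R_cellular glass = ln(160.4/100.4)/(2π×0.0443×13.5) = 0.1247 K/W
R_outer film = 1/(h_o·2πr_oL) = 1/(13.7×2π×0.1604×13.5) = 0.005365 K/W
R_total = 0.3182 K/W
Q = ΔT/R_total = 56/0.3182
Q = 176 W
T_interface = T_inner + Q·ΣR(inner→interface) = 244 + 176×0.1882

T ≈ 277 K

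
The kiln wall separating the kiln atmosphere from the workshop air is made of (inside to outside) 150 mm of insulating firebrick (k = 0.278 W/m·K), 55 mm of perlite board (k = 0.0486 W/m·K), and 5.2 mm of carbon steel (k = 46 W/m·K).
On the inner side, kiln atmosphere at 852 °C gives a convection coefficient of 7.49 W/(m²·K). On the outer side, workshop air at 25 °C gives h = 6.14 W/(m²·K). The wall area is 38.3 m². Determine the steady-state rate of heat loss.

Q ≈ 16100 W

Model the wall as resistances in series:
R_inner film = 1/(h_i·A) = 1/(7.49×38.3) = 0.003486 K/W
R_insulating firebrick = L/(kA) = 0.15/(0.278×38.3) = 0.01409 K/W
R_perlite board = L/(kA) = 0.055/(0.0486×38.3) = 0.02955 K/W
R_carbon steel = L/(kA) = 0.0052/(46×38.3) = 2.952×10^-6 K/W
R_outer film = 1/(h_o·A) = 1/(6.14×38.3) = 0.004252 K/W
R_total = 0.05138 K/W
Q = ΔT / R_total = 827 / 0.05138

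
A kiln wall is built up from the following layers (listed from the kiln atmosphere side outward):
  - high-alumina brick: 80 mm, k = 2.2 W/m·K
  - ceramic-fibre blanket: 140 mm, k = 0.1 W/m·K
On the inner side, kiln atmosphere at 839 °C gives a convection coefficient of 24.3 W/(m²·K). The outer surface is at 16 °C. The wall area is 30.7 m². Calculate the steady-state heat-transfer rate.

Treating each layer as a thermal resistance in series:
R_inner film = 1/(h_i·A) = 1/(24.3×30.7) = 0.00134 K/W
R_high-alumina brick = L/(kA) = 0.08/(2.2×30.7) = 0.001184 K/W
R_ceramic-fibre blanket = L/(kA) = 0.14/(0.1×30.7) = 0.0456 K/W
R_total = 0.04813 K/W
Q = ΔT / R_total = 823 / 0.04813

Q ≈ 17100 W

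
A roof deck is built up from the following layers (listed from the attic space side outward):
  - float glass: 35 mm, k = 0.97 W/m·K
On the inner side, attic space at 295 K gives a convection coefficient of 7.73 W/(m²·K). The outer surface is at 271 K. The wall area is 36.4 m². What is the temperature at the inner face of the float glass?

Series thermal resistances:
R_inner film = 1/(h_i·A) = 1/(7.73×36.4) = 0.003554 K/W
R_float glass = L/(kA) = 0.035/(0.97×36.4) = 9.913×10^-4 K/W
R_total = 0.004545 K/W;  Q = ΔT/R_total = 24/0.004545 = 5280 W
T_interface = T_inner − Q·ΣR(inner→interface) = 295 − 5280×0.003554

T ≈ 276 K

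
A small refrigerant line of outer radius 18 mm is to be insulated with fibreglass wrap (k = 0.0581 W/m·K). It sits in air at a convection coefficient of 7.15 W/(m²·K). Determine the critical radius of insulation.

r_cr ≈ 8.13 mm

For a cylinder r_cr = k/h = 0.0581/7.15
r_cr = 8.13 mm; since the bare radius (18 mm) is above r_cr, any added insulation will reduce heat loss.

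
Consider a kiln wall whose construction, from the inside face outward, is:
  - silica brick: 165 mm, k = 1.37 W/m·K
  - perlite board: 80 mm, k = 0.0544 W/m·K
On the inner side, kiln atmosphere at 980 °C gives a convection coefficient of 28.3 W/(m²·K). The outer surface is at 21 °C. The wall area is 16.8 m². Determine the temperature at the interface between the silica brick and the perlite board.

Using the resistance-network approach (series):
R_inner film = 1/(h_i·A) = 1/(28.3×16.8) = 0.002103 K/W
R_silica brick = L/(kA) = 0.165/(1.37×16.8) = 0.007169 K/W
R_perlite board = L/(kA) = 0.08/(0.0544×16.8) = 0.08754 K/W
R_total = 0.09681 K/W;  Q = ΔT/R_total = 959/0.09681 = 9906 W
T_interface = T_inner − Q·ΣR(inner→interface) = 980 − 9910×0.009272

T ≈ 888 °C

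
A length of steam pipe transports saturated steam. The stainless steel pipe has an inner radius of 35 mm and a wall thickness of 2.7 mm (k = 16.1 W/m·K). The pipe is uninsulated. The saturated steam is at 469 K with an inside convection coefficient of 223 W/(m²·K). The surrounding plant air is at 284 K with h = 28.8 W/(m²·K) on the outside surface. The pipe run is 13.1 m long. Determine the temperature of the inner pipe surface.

T ≈ 447 K

Radial resistances (cylindrical: R_cond = ln(r_o/r_i)/(2πkL), R_conv = 1/(h·2πrL)):
R_inner film = 1/(h_i·2πr₁L) = 1/(223×2π×0.035×13.1) = 0.001557 K/W
R_stainless steel pipe wall = ln(37.7/35)/(2π×16.1×13.1) = 5.608×10^-5 K/W
R_outer film = 1/(h_o·2πr_oL) = 1/(28.8×2π×0.0377×13.1) = 0.01119 K/W
R_total = 0.0128 K/W
Q = ΔT/R_total = 185/0.0128
Q = 14500 W
T_interface = T_inner − Q·ΣR(inner→interface) = 469 − 14500×0.001557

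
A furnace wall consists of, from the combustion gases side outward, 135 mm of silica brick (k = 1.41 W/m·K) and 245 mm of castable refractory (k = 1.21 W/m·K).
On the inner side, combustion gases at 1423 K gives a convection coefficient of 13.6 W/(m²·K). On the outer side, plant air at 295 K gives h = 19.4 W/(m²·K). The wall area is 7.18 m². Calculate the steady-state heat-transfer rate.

Series thermal resistances:
R_inner film = 1/(h_i·A) = 1/(13.6×7.18) = 0.01024 K/W
R_silica brick = L/(kA) = 0.135/(1.41×7.18) = 0.01333 K/W
R_castable refractory = L/(kA) = 0.245/(1.21×7.18) = 0.0282 K/W
R_outer film = 1/(h_o·A) = 1/(19.4×7.18) = 0.007179 K/W
R_total = 0.05896 K/W
Q = ΔT / R_total = 1128 / 0.05896

Q ≈ 19100 W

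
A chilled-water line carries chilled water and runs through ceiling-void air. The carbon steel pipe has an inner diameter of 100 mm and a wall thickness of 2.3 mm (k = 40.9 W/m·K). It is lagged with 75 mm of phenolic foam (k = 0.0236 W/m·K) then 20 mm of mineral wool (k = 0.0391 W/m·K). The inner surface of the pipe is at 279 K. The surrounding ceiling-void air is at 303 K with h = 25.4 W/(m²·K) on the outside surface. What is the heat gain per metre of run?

Per-layer cylindrical resistances, series-summed:
R_carbon steel pipe wall = ln(52.3/50)/(2π×40.9×1) = 1.75×10^-4 K/W
R_phenolic foam = ln(127.3/52.3)/(2π×0.0236×1) = 5.999 K/W
R_mineral wool = ln(147.3/127.3)/(2π×0.0391×1) = 0.594 K/W
R_outer film = 1/(h_o·2πr_oL) = 1/(25.4×2π×0.1473×1) = 0.04254 K/W
R_total = 6.636 K/W
Q = ΔT/R_total = 24/6.636

q′ ≈ 3.62 W/m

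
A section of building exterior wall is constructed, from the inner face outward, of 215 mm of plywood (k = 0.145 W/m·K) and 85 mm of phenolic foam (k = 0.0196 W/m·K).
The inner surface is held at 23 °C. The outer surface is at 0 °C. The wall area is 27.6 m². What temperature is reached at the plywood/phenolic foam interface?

T ≈ 17.1 °C

Using the resistance-network approach (series):
R_plywood = L/(kA) = 0.215/(0.145×27.6) = 0.05372 K/W
R_phenolic foam = L/(kA) = 0.085/(0.0196×27.6) = 0.1571 K/W
R_total = 0.2109 K/W;  Q = ΔT/R_total = 23/0.2109 = 109.1 W
T_interface = T_inner − Q·ΣR(inner→interface) = 23 − 109×0.05372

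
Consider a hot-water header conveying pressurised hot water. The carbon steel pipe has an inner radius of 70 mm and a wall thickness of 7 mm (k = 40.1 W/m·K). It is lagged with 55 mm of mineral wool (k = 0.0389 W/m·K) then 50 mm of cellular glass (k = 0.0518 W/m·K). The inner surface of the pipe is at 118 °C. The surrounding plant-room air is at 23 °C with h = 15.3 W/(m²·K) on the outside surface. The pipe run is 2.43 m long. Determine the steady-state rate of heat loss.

Treating each annulus and film as a series resistance:
R_carbon steel pipe wall = ln(77/70)/(2π×40.1×2.43) = 1.557×10^-4 K/W
R_mineral wool = ln(132/77)/(2π×0.0389×2.43) = 0.9075 K/W
R_cellular glass = ln(182/132)/(2π×0.0518×2.43) = 0.4061 K/W
R_outer film = 1/(h_o·2πr_oL) = 1/(15.3×2π×0.182×2.43) = 0.02352 K/W
R_total = 1.337 K/W
Q = ΔT/R_total = 95/1.337

Q ≈ 71 W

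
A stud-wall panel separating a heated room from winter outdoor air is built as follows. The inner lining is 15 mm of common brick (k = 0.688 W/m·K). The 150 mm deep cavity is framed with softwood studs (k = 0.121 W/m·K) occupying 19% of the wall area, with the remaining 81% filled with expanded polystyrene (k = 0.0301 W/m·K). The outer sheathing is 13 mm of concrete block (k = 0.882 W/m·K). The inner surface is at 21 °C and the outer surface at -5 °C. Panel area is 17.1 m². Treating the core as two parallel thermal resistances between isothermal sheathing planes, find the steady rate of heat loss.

Sheathing layers in series; stud and cavity paths in parallel between them.
R_inner = 0.015/(0.688×17.1) = 0.001275 K/W
R_stud  = 0.15/(0.121×0.19×17.1) = 0.3816 K/W
R_cav   = 0.15/(0.0301×0.81×17.1) = 0.3598 K/W
1/R_core = 1/R_stud + 1/R_cav → R_core = 0.1852 K/W
R_outer = 0.013/(0.882×17.1) = 8.619×10^-4 K/W
R_total = 0.1873 K/W
Q = ΔT/R_total = 26/0.1873

Q ≈ 139 W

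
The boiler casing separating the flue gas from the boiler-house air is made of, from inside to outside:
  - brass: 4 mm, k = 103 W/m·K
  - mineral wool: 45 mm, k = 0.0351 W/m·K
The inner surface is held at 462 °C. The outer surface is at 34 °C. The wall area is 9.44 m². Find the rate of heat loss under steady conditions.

Series thermal resistances:
R_brass = L/(kA) = 0.004/(103×9.44) = 4.114×10^-6 K/W
R_mineral wool = L/(kA) = 0.045/(0.0351×9.44) = 0.1358 K/W
R_total = 0.1358 K/W
Q = ΔT / R_total = 428 / 0.1358

Q ≈ 3150 W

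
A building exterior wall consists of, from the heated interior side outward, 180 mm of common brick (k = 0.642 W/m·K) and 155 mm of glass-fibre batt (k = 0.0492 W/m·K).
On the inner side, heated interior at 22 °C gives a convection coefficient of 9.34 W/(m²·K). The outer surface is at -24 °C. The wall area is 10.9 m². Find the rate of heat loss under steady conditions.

Using the resistance-network approach (series):
R_inner film = 1/(h_i·A) = 1/(9.34×10.9) = 0.009823 K/W
R_common brick = L/(kA) = 0.18/(0.642×10.9) = 0.02572 K/W
R_glass-fibre batt = L/(kA) = 0.155/(0.0492×10.9) = 0.289 K/W
R_total = 0.3246 K/W
Q = ΔT / R_total = 46 / 0.3246

Q ≈ 142 W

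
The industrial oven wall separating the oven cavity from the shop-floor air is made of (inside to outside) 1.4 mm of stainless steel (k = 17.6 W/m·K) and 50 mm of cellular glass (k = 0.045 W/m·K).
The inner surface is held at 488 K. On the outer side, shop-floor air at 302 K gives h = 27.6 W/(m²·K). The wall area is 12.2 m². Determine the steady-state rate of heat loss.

Model the wall as resistances in series:
R_stainless steel = L/(kA) = 0.0014/(17.6×12.2) = 6.52×10^-6 K/W
R_cellular glass = L/(kA) = 0.05/(0.045×12.2) = 0.09107 K/W
R_outer film = 1/(h_o·A) = 1/(27.6×12.2) = 0.00297 K/W
R_total = 0.09405 K/W
Q = ΔT / R_total = 186 / 0.09405

Q ≈ 1980 W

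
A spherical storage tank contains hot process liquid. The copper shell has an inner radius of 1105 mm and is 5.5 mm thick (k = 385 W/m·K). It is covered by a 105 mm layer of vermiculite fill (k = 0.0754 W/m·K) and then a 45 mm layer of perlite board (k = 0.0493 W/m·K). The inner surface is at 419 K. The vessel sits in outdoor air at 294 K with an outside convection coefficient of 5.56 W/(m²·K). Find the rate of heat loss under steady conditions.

Each spherical layer contributes R = (1/r_i − 1/r_o)/(4πk):
R_copper shell = (1/1.105 − 1/1.1105)/(4π×385) = 9.264×10^-7 K/W
R_vermiculite fill = (1/1.1105 − 1/1.2155)/(4π×0.0754) = 0.0821 K/W
R_perlite board = (1/1.2155 − 1/1.2605)/(4π×0.0493) = 0.04741 K/W
R_outer film = 1/(h·4πr_o²) = 1/(5.56×4π×1.2605²) = 0.009008 K/W
R_total = 0.1385 K/W
Q = ΔT/R_total = 125/0.1385

Q ≈ 902 W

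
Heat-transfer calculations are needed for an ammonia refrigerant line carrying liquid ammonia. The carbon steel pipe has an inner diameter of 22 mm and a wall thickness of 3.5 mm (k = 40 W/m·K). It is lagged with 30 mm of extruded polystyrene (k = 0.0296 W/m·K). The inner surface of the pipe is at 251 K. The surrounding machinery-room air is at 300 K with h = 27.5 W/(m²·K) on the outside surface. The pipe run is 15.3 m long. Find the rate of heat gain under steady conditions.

Q ≈ 122 W

Cylindrical conduction, so R = ln(r₂/r₁)/(2πkL) per layer, in series:
R_carbon steel pipe wall = ln(14.5/11)/(2π×40×15.3) = 7.184×10^-5 K/W
R_extruded polystyrene = ln(44.5/14.5)/(2π×0.0296×15.3) = 0.3941 K/W
R_outer film = 1/(h_o·2πr_oL) = 1/(27.5×2π×0.0445×15.3) = 0.0085 K/W
R_total = 0.4026 K/W
Q = ΔT/R_total = 49/0.4026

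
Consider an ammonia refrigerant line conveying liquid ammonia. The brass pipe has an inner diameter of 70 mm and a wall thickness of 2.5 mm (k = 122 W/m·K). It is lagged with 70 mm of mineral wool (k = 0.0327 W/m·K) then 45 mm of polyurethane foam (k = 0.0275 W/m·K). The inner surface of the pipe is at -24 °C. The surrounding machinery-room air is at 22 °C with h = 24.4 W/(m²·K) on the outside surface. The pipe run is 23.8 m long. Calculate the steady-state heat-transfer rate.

Cylindrical conduction, so R = ln(r₂/r₁)/(2πkL) per layer, in series:
R_brass pipe wall = ln(37.5/35)/(2π×122×23.8) = 3.782×10^-6 K/W
R_mineral wool = ln(107.5/37.5)/(2π×0.0327×23.8) = 0.2154 K/W
R_polyurethane foam = ln(152.5/107.5)/(2π×0.0275×23.8) = 0.08503 K/W
R_outer film = 1/(h_o·2πr_oL) = 1/(24.4×2π×0.1525×23.8) = 0.001797 K/W
R_total = 0.3022 K/W
Q = ΔT/R_total = 46/0.3022

Q ≈ 152 W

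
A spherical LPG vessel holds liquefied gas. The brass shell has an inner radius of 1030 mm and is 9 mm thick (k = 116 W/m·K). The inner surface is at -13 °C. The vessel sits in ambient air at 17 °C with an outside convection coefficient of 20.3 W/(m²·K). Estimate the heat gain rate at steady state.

For a spherical shell R = (1/r₁ − 1/r₂)/(4πk); film R = 1/(h·4πr²). In series:
R_brass shell = (1/1.03 − 1/1.039)/(4π×116) = 5.769×10^-6 K/W
R_outer film = 1/(h·4πr_o²) = 1/(20.3×4π×1.039²) = 0.003631 K/W
R_total = 0.003637 K/W
Q = ΔT/R_total = 30/0.003637

Q ≈ 8250 W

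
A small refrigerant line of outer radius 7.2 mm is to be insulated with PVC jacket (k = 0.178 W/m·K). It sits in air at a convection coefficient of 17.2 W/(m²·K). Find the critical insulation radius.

r_cr ≈ 10.3 mm

For a cylinder r_cr = k/h = 0.178/17.2
r_cr = 10.3 mm; since the bare radius (7.2 mm) is below r_cr, adding a thin layer of insulation will *increase* heat loss.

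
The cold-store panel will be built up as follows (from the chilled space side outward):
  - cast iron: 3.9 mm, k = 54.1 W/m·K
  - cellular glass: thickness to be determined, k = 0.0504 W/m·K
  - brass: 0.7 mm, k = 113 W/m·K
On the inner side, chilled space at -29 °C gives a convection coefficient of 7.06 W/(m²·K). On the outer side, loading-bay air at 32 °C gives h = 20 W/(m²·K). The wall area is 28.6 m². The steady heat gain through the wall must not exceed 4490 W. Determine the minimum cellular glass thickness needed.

Series thermal resistances:
R_inner film = 1/(h_i·A) = 1/(7.06×28.6) = 0.004953 K/W
R_cast iron = L/(kA) = 0.0039/(54.1×28.6) = 2.521×10^-6 K/W
R_brass = L/(kA) = 0.0007/(113×28.6) = 2.166×10^-7 K/W
R_outer film = 1/(h_o·A) = 1/(20×28.6) = 0.001748 K/W
Sum of the known resistances R_other = 0.006704 K/W
Required total resistance R_tot = ΔT/Q_allow = 61/4490 = 0.01359 K/W
R_cellular glass = R_tot − R_other = 0.006882 K/W
L = R·k·A = 0.006882×0.0504×28.6

L ≈ 9.92 mm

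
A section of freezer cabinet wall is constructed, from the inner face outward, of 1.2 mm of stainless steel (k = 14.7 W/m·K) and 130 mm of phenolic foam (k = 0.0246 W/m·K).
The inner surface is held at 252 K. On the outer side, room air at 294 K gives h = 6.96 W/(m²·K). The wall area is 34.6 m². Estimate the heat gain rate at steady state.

Q ≈ 268 W

Series thermal resistances:
R_stainless steel = L/(kA) = 0.0012/(14.7×34.6) = 2.359×10^-6 K/W
R_phenolic foam = L/(kA) = 0.13/(0.0246×34.6) = 0.1527 K/W
R_outer film = 1/(h_o·A) = 1/(6.96×34.6) = 0.004153 K/W
R_total = 0.1569 K/W
Q = ΔT / R_total = 42 / 0.1569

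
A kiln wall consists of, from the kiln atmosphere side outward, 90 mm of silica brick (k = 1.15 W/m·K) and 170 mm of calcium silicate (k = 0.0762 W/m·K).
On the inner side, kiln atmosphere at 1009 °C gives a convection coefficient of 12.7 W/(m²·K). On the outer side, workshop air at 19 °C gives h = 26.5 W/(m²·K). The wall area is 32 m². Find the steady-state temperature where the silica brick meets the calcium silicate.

Using the resistance-network approach (series):
R_inner film = 1/(h_i·A) = 1/(12.7×32) = 0.002461 K/W
R_silica brick = L/(kA) = 0.09/(1.15×32) = 0.002446 K/W
R_calcium silicate = L/(kA) = 0.17/(0.0762×32) = 0.06972 K/W
R_outer film = 1/(h_o·A) = 1/(26.5×32) = 0.001179 K/W
R_total = 0.0758 K/W;  Q = ΔT/R_total = 990/0.0758 = 13060 W
T_interface = T_inner − Q·ΣR(inner→interface) = 1009 − 13100×0.004906

T ≈ 945 °C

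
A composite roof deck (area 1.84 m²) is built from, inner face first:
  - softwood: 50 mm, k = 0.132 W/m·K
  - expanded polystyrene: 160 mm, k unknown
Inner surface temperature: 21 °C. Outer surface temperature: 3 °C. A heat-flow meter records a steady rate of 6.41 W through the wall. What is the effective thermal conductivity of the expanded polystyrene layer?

Series thermal resistances:
R_softwood = L/(kA) = 0.05/(0.132×1.84) = 0.2059 K/W
Sum of known resistances R_other = 0.2059 K/W
Total R = ΔT/Q = 18/6.41 = 2.808 K/W
R_expanded polystyrene = R_total − R_other = 2.602 K/W
k = L/(R·A) = 0.16/(2.602×1.84)

k ≈ 0.0334 W/(m·K)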